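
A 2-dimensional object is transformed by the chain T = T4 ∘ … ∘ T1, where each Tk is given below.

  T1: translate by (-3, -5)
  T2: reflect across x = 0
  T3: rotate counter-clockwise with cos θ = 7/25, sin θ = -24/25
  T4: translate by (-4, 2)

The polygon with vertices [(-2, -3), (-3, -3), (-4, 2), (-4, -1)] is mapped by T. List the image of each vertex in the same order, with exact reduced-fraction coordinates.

image vertices: (-257/25, -126/25), (-10, -6), (-123/25, -139/25), (-39/5, -32/5)

T1 translate by (-3, -5): (-2, -3) → (-5, -8); (-3, -3) → (-6, -8); (-4, 2) → (-7, -3); (-4, -1) → (-7, -6)
T2 reflect across x = 0: (-5, -8) → (5, -8); (-6, -8) → (6, -8); (-7, -3) → (7, -3); (-7, -6) → (7, -6)
T3 rotate counter-clockwise with cos θ = 7/25, sin θ = -24/25: (5, -8) → (-157/25, -176/25); (6, -8) → (-6, -8); (7, -3) → (-23/25, -189/25); (7, -6) → (-19/5, -42/5)
T4 translate by (-4, 2): (-157/25, -176/25) → (-257/25, -126/25); (-6, -8) → (-10, -6); (-23/25, -189/25) → (-123/25, -139/25); (-19/5, -42/5) → (-39/5, -32/5)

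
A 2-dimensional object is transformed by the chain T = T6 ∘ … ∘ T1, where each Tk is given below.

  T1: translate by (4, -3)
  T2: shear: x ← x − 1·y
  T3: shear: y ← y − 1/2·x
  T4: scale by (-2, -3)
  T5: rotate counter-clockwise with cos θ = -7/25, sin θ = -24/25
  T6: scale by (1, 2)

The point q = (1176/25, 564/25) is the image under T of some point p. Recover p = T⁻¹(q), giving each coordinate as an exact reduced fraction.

p = (0, -5)

T1 = [1 0 4; 0 1 -3; 0 0 1]
T2·T1 = [1 -1 7; 0 1 -3; 0 0 1]
T3·…·T1 = [1 -1 7; -1/2 3/2 -13/2; 0 0 1]
T4·…·T1 = [-2 2 -14; 3/2 -9/2 39/2; 0 0 1]
T5·…·T1 = [2 -122/25 566/25; 3/2 -33/50 399/50; 0 0 1]
T6·…·T1 = [2 -122/25 566/25; 3 -33/25 399/25; 0 0 1]
det M = 12; M⁻¹ = [-11/100 61/150 -4; -1/4 1/6 3; 0 0 1]
M⁻¹ · (1176/25, 564/25)ᵀ = (0, -5)ᵀ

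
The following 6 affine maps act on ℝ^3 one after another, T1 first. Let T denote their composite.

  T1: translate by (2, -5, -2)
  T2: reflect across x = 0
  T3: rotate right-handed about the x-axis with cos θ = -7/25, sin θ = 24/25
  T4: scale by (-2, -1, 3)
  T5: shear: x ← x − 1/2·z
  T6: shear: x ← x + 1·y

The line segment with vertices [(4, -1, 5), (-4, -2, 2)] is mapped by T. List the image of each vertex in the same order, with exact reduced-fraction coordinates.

T1 translate by (2, -5, -2): (4, -1, 5) → (6, -6, 3); (-4, -2, 2) → (-2, -7, 0)
T2 reflect across x = 0: (6, -6, 3) → (-6, -6, 3); (-2, -7, 0) → (2, -7, 0)
T3 rotate right-handed about the x-axis with cos θ = -7/25, sin θ = 24/25: (-6, -6, 3) → (-6, -6/5, -33/5); (2, -7, 0) → (2, 49/25, -168/25)
T4 scale by (-2, -1, 3): (-6, -6/5, -33/5) → (12, 6/5, -99/5); (2, 49/25, -168/25) → (-4, -49/25, -504/25)
T5 shear: x ← x − 1/2·z: (12, 6/5, -99/5) → (219/10, 6/5, -99/5); (-4, -49/25, -504/25) → (152/25, -49/25, -504/25)
T6 shear: x ← x + 1·y: (219/10, 6/5, -99/5) → (231/10, 6/5, -99/5); (152/25, -49/25, -504/25) → (103/25, -49/25, -504/25)

image vertices: (231/10, 6/5, -99/5), (103/25, -49/25, -504/25)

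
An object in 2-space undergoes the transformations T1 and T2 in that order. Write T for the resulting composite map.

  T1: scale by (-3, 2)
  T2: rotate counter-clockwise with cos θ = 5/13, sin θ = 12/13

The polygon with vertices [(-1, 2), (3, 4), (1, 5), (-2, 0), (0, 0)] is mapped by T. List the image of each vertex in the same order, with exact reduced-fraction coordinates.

image vertices: (-33/13, 56/13), (-141/13, -68/13), (-135/13, 14/13), (30/13, 72/13), (0, 0)

T1 scale by (-3, 2): (-1, 2) → (3, 4); (3, 4) → (-9, 8); (1, 5) → (-3, 10); (-2, 0) → (6, 0); (0, 0) → (0, 0)
T2 rotate counter-clockwise with cos θ = 5/13, sin θ = 12/13: (3, 4) → (-33/13, 56/13); (-9, 8) → (-141/13, -68/13); (-3, 10) → (-135/13, 14/13); (6, 0) → (30/13, 72/13); (0, 0) → (0, 0)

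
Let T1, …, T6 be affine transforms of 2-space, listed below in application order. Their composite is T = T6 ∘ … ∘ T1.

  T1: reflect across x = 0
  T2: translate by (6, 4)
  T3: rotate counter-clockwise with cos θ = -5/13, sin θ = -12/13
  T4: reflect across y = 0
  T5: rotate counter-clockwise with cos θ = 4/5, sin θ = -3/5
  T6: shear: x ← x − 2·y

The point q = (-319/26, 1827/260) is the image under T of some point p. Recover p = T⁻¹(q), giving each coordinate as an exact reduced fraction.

p = (-5/4, -4)

T1 = [-1 0 0; 0 1 0; 0 0 1]
T2·T1 = [-1 0 6; 0 1 4; 0 0 1]
T3·…·T1 = [5/13 12/13 18/13; 12/13 -5/13 -92/13; 0 0 1]
T4·…·T1 = [5/13 12/13 18/13; -12/13 5/13 92/13; 0 0 1]
T5·…·T1 = [-16/65 63/65 348/65; -63/65 -16/65 314/65; 0 0 1]
T6·…·T1 = [22/13 19/13 -56/13; -63/65 -16/65 314/65; 0 0 1]
det M = 1; M⁻¹ = [-16/65 -19/13 6; 63/65 22/13 -4; 0 0 1]
M⁻¹ · (-319/26, 1827/260)ᵀ = (-5/4, -4)ᵀ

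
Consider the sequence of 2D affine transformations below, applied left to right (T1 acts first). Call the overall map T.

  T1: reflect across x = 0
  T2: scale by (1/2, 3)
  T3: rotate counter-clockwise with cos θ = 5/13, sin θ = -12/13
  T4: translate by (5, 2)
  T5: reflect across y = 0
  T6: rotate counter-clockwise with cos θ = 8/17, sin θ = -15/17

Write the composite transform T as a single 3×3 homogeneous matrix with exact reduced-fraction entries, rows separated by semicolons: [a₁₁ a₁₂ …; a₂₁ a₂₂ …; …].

T1 = [-1 0 0; 0 1 0; 0 0 1]
T2·T1 = [-1/2 0 0; 0 3 0; 0 0 1]
T3·…·T1 = [-5/26 36/13 0; 6/13 15/13 0; 0 0 1]
T4·…·T1 = [-5/26 36/13 5; 6/13 15/13 2; 0 0 1]
T5·…·T1 = [-5/26 36/13 5; -6/13 -15/13 -2; 0 0 1]
T6·…·T1 = [-110/221 63/221 10/17; -21/442 -660/221 -91/17; 0 0 1]

T = [-110/221 63/221 10/17; -21/442 -660/221 -91/17; 0 0 1]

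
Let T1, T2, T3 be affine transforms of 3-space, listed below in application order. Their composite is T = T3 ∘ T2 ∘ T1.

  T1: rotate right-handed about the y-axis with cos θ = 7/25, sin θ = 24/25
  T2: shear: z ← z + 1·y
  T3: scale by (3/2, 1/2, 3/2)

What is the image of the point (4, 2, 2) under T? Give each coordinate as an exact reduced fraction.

T1 rotate right-handed about the y-axis with cos θ = 7/25, sin θ = 24/25: (4, 2, 2) → (76/25, 2, -82/25)
T2 shear: z ← z + 1·y: (76/25, 2, -82/25) → (76/25, 2, -32/25)
T3 scale by (3/2, 1/2, 3/2): (76/25, 2, -32/25) → (114/25, 1, -48/25)

T(p) = (114/25, 1, -48/25)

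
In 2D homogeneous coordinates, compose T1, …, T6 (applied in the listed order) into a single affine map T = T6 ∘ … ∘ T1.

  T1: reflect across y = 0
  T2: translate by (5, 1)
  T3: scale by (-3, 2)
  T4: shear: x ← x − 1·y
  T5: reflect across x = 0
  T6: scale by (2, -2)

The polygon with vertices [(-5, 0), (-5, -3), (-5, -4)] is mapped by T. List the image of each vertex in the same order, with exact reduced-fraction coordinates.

image vertices: (4, -4), (16, -16), (20, -20)

T1 reflect across y = 0: (-5, 0) → (-5, 0); (-5, -3) → (-5, 3); (-5, -4) → (-5, 4)
T2 translate by (5, 1): (-5, 0) → (0, 1); (-5, 3) → (0, 4); (-5, 4) → (0, 5)
T3 scale by (-3, 2): (0, 1) → (0, 2); (0, 4) → (0, 8); (0, 5) → (0, 10)
T4 shear: x ← x − 1·y: (0, 2) → (-2, 2); (0, 8) → (-8, 8); (0, 10) → (-10, 10)
T5 reflect across x = 0: (-2, 2) → (2, 2); (-8, 8) → (8, 8); (-10, 10) → (10, 10)
T6 scale by (2, -2): (2, 2) → (4, -4); (8, 8) → (16, -16); (10, 10) → (20, -20)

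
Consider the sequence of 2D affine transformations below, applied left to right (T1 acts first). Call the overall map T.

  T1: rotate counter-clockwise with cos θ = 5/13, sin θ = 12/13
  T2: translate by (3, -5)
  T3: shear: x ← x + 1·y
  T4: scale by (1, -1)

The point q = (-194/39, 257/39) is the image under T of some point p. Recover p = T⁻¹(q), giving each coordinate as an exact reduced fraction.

p = (-2, 2/3)

T1 = [5/13 -12/13 0; 12/13 5/13 0; 0 0 1]
T2·T1 = [5/13 -12/13 3; 12/13 5/13 -5; 0 0 1]
T3·…·T1 = [17/13 -7/13 -2; 12/13 5/13 -5; 0 0 1]
T4·…·T1 = [17/13 -7/13 -2; -12/13 -5/13 5; 0 0 1]
det M = -1; M⁻¹ = [5/13 -7/13 45/13; -12/13 -17/13 61/13; 0 0 1]
M⁻¹ · (-194/39, 257/39)ᵀ = (-2, 2/3)ᵀ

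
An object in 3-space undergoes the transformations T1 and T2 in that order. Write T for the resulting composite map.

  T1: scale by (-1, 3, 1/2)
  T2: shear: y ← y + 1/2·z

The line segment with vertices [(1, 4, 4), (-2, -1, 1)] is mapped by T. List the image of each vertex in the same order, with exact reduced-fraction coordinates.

T1 scale by (-1, 3, 1/2): (1, 4, 4) → (-1, 12, 2); (-2, -1, 1) → (2, -3, 1/2)
T2 shear: y ← y + 1/2·z: (-1, 12, 2) → (-1, 13, 2); (2, -3, 1/2) → (2, -11/4, 1/2)

image vertices: (-1, 13, 2), (2, -11/4, 1/2)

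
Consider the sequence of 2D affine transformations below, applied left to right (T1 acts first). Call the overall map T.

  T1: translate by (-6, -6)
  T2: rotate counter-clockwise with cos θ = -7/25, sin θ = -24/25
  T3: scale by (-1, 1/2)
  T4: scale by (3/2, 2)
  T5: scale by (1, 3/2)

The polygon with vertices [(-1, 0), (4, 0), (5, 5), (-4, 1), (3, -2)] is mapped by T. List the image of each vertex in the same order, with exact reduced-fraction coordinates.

image vertices: (57/10, 63/5), (39/5, 27/5), (51/50, 93/50), (3, 33/2), (513/50, 192/25)

T1 translate by (-6, -6): (-1, 0) → (-7, -6); (4, 0) → (-2, -6); (5, 5) → (-1, -1); (-4, 1) → (-10, -5); (3, -2) → (-3, -8)
T2 rotate counter-clockwise with cos θ = -7/25, sin θ = -24/25: (-7, -6) → (-19/5, 42/5); (-2, -6) → (-26/5, 18/5); (-1, -1) → (-17/25, 31/25); (-10, -5) → (-2, 11); (-3, -8) → (-171/25, 128/25)
T3 scale by (-1, 1/2): (-19/5, 42/5) → (19/5, 21/5); (-26/5, 18/5) → (26/5, 9/5); (-17/25, 31/25) → (17/25, 31/50); (-2, 11) → (2, 11/2); (-171/25, 128/25) → (171/25, 64/25)
T4 scale by (3/2, 2): (19/5, 21/5) → (57/10, 42/5); (26/5, 9/5) → (39/5, 18/5); (17/25, 31/50) → (51/50, 31/25); (2, 11/2) → (3, 11); (171/25, 64/25) → (513/50, 128/25)
T5 scale by (1, 3/2): (57/10, 42/5) → (57/10, 63/5); (39/5, 18/5) → (39/5, 27/5); (51/50, 31/25) → (51/50, 93/50); (3, 11) → (3, 33/2); (513/50, 128/25) → (513/50, 192/25)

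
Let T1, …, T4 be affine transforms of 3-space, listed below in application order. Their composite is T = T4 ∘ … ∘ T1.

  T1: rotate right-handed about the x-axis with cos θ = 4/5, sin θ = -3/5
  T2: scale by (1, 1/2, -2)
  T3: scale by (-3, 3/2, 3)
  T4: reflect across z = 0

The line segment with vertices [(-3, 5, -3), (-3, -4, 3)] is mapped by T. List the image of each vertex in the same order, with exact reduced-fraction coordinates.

image vertices: (9, 33/20, -162/5), (9, -21/20, 144/5)

T1 rotate right-handed about the x-axis with cos θ = 4/5, sin θ = -3/5: (-3, 5, -3) → (-3, 11/5, -27/5); (-3, -4, 3) → (-3, -7/5, 24/5)
T2 scale by (1, 1/2, -2): (-3, 11/5, -27/5) → (-3, 11/10, 54/5); (-3, -7/5, 24/5) → (-3, -7/10, -48/5)
T3 scale by (-3, 3/2, 3): (-3, 11/10, 54/5) → (9, 33/20, 162/5); (-3, -7/10, -48/5) → (9, -21/20, -144/5)
T4 reflect across z = 0: (9, 33/20, 162/5) → (9, 33/20, -162/5); (9, -21/20, -144/5) → (9, -21/20, 144/5)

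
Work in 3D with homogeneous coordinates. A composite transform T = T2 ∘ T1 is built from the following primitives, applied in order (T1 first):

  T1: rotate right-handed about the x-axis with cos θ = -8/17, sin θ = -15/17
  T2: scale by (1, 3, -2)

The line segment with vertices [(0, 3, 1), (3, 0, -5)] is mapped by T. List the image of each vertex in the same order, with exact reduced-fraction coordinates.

image vertices: (0, -27/17, 106/17), (3, -225/17, -80/17)

T1 rotate right-handed about the x-axis with cos θ = -8/17, sin θ = -15/17: (0, 3, 1) → (0, -9/17, -53/17); (3, 0, -5) → (3, -75/17, 40/17)
T2 scale by (1, 3, -2): (0, -9/17, -53/17) → (0, -27/17, 106/17); (3, -75/17, 40/17) → (3, -225/17, -80/17)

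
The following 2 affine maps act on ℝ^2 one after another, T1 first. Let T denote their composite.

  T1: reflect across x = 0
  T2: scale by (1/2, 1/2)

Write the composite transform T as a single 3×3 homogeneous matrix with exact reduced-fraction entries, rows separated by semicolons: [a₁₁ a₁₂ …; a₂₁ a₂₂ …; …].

T = [-1/2 0 0; 0 1/2 0; 0 0 1]

T1 = [-1 0 0; 0 1 0; 0 0 1]
T2·T1 = [-1/2 0 0; 0 1/2 0; 0 0 1]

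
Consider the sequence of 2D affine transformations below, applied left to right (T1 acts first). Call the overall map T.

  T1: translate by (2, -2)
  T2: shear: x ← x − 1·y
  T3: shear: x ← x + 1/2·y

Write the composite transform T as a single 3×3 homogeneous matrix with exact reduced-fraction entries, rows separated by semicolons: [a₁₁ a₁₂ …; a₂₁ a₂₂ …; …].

T1 = [1 0 2; 0 1 -2; 0 0 1]
T2·T1 = [1 -1 4; 0 1 -2; 0 0 1]
T3·…·T1 = [1 -1/2 3; 0 1 -2; 0 0 1]

T = [1 -1/2 3; 0 1 -2; 0 0 1]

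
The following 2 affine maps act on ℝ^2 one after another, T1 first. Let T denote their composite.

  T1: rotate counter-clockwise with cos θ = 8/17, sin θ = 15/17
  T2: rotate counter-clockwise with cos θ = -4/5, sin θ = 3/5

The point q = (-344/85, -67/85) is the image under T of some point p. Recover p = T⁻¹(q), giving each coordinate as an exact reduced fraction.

p = (4, -1)

T1 = [8/17 -15/17 0; 15/17 8/17 0; 0 0 1]
T2·T1 = [-77/85 36/85 0; -36/85 -77/85 0; 0 0 1]
det M = 1; M⁻¹ = [-77/85 -36/85 0; 36/85 -77/85 0; 0 0 1]
M⁻¹ · (-344/85, -67/85)ᵀ = (4, -1)ᵀ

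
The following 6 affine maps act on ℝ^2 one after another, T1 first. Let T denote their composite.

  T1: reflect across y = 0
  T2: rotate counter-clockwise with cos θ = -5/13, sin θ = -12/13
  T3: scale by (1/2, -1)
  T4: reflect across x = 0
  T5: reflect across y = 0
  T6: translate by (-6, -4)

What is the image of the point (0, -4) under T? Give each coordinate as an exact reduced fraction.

T(p) = (-102/13, -72/13)

T1 reflect across y = 0: (0, -4) → (0, 4)
T2 rotate counter-clockwise with cos θ = -5/13, sin θ = -12/13: (0, 4) → (48/13, -20/13)
T3 scale by (1/2, -1): (48/13, -20/13) → (24/13, 20/13)
T4 reflect across x = 0: (24/13, 20/13) → (-24/13, 20/13)
T5 reflect across y = 0: (-24/13, 20/13) → (-24/13, -20/13)
T6 translate by (-6, -4): (-24/13, -20/13) → (-102/13, -72/13)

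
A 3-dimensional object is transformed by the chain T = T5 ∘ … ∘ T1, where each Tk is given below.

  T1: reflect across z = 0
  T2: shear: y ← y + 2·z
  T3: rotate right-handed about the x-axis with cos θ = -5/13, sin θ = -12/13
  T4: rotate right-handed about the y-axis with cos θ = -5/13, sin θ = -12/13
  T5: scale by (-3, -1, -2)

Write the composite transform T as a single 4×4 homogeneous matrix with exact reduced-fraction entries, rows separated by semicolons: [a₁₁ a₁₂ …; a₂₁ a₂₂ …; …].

T1 = [1 0 0 0; 0 1 0 0; 0 0 -1 0; 0 0 0 1]
T2·T1 = [1 0 0 0; 0 1 -2 0; 0 0 -1 0; 0 0 0 1]
T3·…·T1 = [1 0 0 0; 0 -5/13 -2/13 0; 0 -12/13 29/13 0; 0 0 0 1]
T4·…·T1 = [-5/13 144/169 -348/169 0; 0 -5/13 -2/13 0; 12/13 60/169 -145/169 0; 0 0 0 1]
T5·…·T1 = [15/13 -432/169 1044/169 0; 0 5/13 2/13 0; -24/13 -120/169 290/169 0; 0 0 0 1]

T = [15/13 -432/169 1044/169 0; 0 5/13 2/13 0; -24/13 -120/169 290/169 0; 0 0 0 1]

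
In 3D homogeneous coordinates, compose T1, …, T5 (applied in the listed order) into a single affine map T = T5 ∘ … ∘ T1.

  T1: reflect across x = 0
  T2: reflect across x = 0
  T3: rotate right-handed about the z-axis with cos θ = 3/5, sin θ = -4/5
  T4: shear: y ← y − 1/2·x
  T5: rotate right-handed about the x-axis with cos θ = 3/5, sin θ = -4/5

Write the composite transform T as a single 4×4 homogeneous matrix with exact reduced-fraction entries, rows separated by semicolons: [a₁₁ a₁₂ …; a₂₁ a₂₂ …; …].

T = [3/5 4/5 0 0; -33/50 3/25 4/5 0; 22/25 -4/25 3/5 0; 0 0 0 1]

T1 = [-1 0 0 0; 0 1 0 0; 0 0 1 0; 0 0 0 1]
T2·T1 = [1 0 0 0; 0 1 0 0; 0 0 1 0; 0 0 0 1]
T3·…·T1 = [3/5 4/5 0 0; -4/5 3/5 0 0; 0 0 1 0; 0 0 0 1]
T4·…·T1 = [3/5 4/5 0 0; -11/10 1/5 0 0; 0 0 1 0; 0 0 0 1]
T5·…·T1 = [3/5 4/5 0 0; -33/50 3/25 4/5 0; 22/25 -4/25 3/5 0; 0 0 0 1]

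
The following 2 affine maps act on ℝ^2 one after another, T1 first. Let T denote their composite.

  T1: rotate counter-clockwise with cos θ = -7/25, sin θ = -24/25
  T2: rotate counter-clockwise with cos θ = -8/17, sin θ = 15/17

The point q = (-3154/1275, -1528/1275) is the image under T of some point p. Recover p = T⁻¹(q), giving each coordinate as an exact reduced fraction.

p = (-8/3, -2/3)

T1 = [-7/25 24/25 0; -24/25 -7/25 0; 0 0 1]
T2·T1 = [416/425 -87/425 0; 87/425 416/425 0; 0 0 1]
det M = 1; M⁻¹ = [416/425 87/425 0; -87/425 416/425 0; 0 0 1]
M⁻¹ · (-3154/1275, -1528/1275)ᵀ = (-8/3, -2/3)ᵀ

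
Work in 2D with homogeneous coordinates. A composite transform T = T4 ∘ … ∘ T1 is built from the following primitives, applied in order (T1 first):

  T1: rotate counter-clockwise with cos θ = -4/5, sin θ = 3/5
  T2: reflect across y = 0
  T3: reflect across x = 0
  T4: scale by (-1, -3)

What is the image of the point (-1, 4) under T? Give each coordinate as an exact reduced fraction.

T1 rotate counter-clockwise with cos θ = -4/5, sin θ = 3/5: (-1, 4) → (-8/5, -19/5)
T2 reflect across y = 0: (-8/5, -19/5) → (-8/5, 19/5)
T3 reflect across x = 0: (-8/5, 19/5) → (8/5, 19/5)
T4 scale by (-1, -3): (8/5, 19/5) → (-8/5, -57/5)

T(p) = (-8/5, -57/5)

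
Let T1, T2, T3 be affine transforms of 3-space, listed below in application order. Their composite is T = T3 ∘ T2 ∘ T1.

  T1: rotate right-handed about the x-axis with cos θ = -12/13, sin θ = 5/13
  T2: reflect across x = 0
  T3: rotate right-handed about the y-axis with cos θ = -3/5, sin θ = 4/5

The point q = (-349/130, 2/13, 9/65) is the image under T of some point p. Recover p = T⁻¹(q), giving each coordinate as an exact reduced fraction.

T1 = [1 0 0 0; 0 -12/13 -5/13 0; 0 5/13 -12/13 0; 0 0 0 1]
T2·T1 = [-1 0 0 0; 0 -12/13 -5/13 0; 0 5/13 -12/13 0; 0 0 0 1]
T3·…·T1 = [3/5 4/13 -48/65 0; 0 -12/13 -5/13 0; 4/5 -3/13 36/65 0; 0 0 0 1]
det M = -1; M⁻¹ = [3/5 0 4/5 0; 4/13 -12/13 -3/13 0; -48/65 -5/13 36/65 0; 0 0 0 1]
M⁻¹ · (-349/130, 2/13, 9/65)ᵀ = (-3/2, -1, 2)ᵀ

p = (-3/2, -1, 2)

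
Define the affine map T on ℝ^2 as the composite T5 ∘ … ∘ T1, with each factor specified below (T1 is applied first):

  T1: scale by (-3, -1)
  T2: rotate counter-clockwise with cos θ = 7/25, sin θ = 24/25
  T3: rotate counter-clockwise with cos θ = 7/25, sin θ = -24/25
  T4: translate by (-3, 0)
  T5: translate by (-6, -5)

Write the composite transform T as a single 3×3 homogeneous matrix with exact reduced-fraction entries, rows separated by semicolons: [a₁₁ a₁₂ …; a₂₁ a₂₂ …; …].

T1 = [-3 0 0; 0 -1 0; 0 0 1]
T2·T1 = [-21/25 24/25 0; -72/25 -7/25 0; 0 0 1]
T3·…·T1 = [-3 0 0; 0 -1 0; 0 0 1]
T4·…·T1 = [-3 0 -3; 0 -1 0; 0 0 1]
T5·…·T1 = [-3 0 -9; 0 -1 -5; 0 0 1]

T = [-3 0 -9; 0 -1 -5; 0 0 1]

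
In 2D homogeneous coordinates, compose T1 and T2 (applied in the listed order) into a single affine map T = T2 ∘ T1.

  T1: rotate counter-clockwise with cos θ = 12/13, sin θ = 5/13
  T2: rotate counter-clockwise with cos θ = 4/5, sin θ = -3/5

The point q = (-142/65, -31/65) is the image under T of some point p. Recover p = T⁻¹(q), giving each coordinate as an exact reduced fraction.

T1 = [12/13 -5/13 0; 5/13 12/13 0; 0 0 1]
T2·T1 = [63/65 16/65 0; -16/65 63/65 0; 0 0 1]
det M = 1; M⁻¹ = [63/65 -16/65 0; 16/65 63/65 0; 0 0 1]
M⁻¹ · (-142/65, -31/65)ᵀ = (-2, -1)ᵀ

p = (-2, -1)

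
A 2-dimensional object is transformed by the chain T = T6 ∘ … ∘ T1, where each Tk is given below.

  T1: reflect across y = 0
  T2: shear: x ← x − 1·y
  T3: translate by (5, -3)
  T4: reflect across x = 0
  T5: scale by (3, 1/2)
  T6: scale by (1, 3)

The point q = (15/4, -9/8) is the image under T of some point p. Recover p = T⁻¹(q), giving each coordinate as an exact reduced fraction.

T1 = [1 0 0; 0 -1 0; 0 0 1]
T2·T1 = [1 1 0; 0 -1 0; 0 0 1]
T3·…·T1 = [1 1 5; 0 -1 -3; 0 0 1]
T4·…·T1 = [-1 -1 -5; 0 -1 -3; 0 0 1]
T5·…·T1 = [-3 -3 -15; 0 -1/2 -3/2; 0 0 1]
T6·…·T1 = [-3 -3 -15; 0 -3/2 -9/2; 0 0 1]
det M = 9/2; M⁻¹ = [-1/3 2/3 -2; 0 -2/3 -3; 0 0 1]
M⁻¹ · (15/4, -9/8)ᵀ = (-4, -9/4)ᵀ

p = (-4, -9/4)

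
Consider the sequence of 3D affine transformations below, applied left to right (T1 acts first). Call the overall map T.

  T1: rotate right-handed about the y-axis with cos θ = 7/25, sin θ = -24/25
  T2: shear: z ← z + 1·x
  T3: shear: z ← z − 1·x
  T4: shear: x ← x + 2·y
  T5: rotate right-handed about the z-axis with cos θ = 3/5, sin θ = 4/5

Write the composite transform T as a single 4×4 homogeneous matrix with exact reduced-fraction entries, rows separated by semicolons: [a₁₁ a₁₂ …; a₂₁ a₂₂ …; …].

T1 = [7/25 0 -24/25 0; 0 1 0 0; 24/25 0 7/25 0; 0 0 0 1]
T2·T1 = [7/25 0 -24/25 0; 0 1 0 0; 31/25 0 -17/25 0; 0 0 0 1]
T3·…·T1 = [7/25 0 -24/25 0; 0 1 0 0; 24/25 0 7/25 0; 0 0 0 1]
T4·…·T1 = [7/25 2 -24/25 0; 0 1 0 0; 24/25 0 7/25 0; 0 0 0 1]
T5·…·T1 = [21/125 2/5 -72/125 0; 28/125 11/5 -96/125 0; 24/25 0 7/25 0; 0 0 0 1]

T = [21/125 2/5 -72/125 0; 28/125 11/5 -96/125 0; 24/25 0 7/25 0; 0 0 0 1]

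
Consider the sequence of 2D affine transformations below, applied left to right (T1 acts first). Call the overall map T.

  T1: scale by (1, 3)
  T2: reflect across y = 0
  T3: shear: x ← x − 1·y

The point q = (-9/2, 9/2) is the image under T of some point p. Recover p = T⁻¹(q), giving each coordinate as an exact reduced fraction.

p = (0, -3/2)

T1 = [1 0 0; 0 3 0; 0 0 1]
T2·T1 = [1 0 0; 0 -3 0; 0 0 1]
T3·…·T1 = [1 3 0; 0 -3 0; 0 0 1]
det M = -3; M⁻¹ = [1 1 0; 0 -1/3 0; 0 0 1]
M⁻¹ · (-9/2, 9/2)ᵀ = (0, -3/2)ᵀ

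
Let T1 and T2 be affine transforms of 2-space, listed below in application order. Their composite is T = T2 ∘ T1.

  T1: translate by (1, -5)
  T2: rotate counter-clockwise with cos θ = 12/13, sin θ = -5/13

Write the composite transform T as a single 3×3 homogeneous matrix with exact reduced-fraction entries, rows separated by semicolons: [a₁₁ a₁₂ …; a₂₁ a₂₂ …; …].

T = [12/13 5/13 -1; -5/13 12/13 -5; 0 0 1]

T1 = [1 0 1; 0 1 -5; 0 0 1]
T2·T1 = [12/13 5/13 -1; -5/13 12/13 -5; 0 0 1]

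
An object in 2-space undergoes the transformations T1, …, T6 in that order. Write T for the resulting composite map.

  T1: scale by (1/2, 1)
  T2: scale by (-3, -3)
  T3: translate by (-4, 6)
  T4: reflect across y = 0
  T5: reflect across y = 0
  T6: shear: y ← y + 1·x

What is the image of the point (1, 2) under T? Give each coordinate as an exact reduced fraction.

T(p) = (-11/2, -11/2)

T1 scale by (1/2, 1): (1, 2) → (1/2, 2)
T2 scale by (-3, -3): (1/2, 2) → (-3/2, -6)
T3 translate by (-4, 6): (-3/2, -6) → (-11/2, 0)
T4 reflect across y = 0: (-11/2, 0) → (-11/2, 0)
T5 reflect across y = 0: (-11/2, 0) → (-11/2, 0)
T6 shear: y ← y + 1·x: (-11/2, 0) → (-11/2, -11/2)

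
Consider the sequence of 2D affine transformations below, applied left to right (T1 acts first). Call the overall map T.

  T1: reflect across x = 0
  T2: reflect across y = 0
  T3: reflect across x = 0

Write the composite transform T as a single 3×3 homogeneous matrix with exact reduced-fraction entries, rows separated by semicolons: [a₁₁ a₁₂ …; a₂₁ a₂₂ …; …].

T = [1 0 0; 0 -1 0; 0 0 1]

T1 = [-1 0 0; 0 1 0; 0 0 1]
T2·T1 = [-1 0 0; 0 -1 0; 0 0 1]
T3·…·T1 = [1 0 0; 0 -1 0; 0 0 1]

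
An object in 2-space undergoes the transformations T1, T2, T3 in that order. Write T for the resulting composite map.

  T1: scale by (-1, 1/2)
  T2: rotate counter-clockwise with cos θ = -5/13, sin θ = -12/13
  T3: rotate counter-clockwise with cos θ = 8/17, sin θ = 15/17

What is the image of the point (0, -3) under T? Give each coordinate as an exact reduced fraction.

T(p) = (-513/442, -210/221)

T1 scale by (-1, 1/2): (0, -3) → (0, -3/2)
T2 rotate counter-clockwise with cos θ = -5/13, sin θ = -12/13: (0, -3/2) → (-18/13, 15/26)
T3 rotate counter-clockwise with cos θ = 8/17, sin θ = 15/17: (-18/13, 15/26) → (-513/442, -210/221)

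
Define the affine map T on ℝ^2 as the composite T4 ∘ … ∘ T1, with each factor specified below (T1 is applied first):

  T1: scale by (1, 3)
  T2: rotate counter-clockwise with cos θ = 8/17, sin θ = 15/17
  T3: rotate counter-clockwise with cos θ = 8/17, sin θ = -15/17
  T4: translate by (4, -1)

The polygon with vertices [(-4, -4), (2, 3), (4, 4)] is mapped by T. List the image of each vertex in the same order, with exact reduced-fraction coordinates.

image vertices: (0, -13), (6, 8), (8, 11)

T1 scale by (1, 3): (-4, -4) → (-4, -12); (2, 3) → (2, 9); (4, 4) → (4, 12)
T2 rotate counter-clockwise with cos θ = 8/17, sin θ = 15/17: (-4, -12) → (148/17, -156/17); (2, 9) → (-7, 6); (4, 12) → (-148/17, 156/17)
T3 rotate counter-clockwise with cos θ = 8/17, sin θ = -15/17: (148/17, -156/17) → (-4, -12); (-7, 6) → (2, 9); (-148/17, 156/17) → (4, 12)
T4 translate by (4, -1): (-4, -12) → (0, -13); (2, 9) → (6, 8); (4, 12) → (8, 11)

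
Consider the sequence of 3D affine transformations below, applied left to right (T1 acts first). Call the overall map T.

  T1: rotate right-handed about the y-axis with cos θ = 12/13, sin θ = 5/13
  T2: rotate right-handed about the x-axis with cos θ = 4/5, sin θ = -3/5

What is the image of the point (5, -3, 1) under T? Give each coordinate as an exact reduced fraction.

T(p) = (5, -3, 1)

T1 rotate right-handed about the y-axis with cos θ = 12/13, sin θ = 5/13: (5, -3, 1) → (5, -3, -1)
T2 rotate right-handed about the x-axis with cos θ = 4/5, sin θ = -3/5: (5, -3, -1) → (5, -3, 1)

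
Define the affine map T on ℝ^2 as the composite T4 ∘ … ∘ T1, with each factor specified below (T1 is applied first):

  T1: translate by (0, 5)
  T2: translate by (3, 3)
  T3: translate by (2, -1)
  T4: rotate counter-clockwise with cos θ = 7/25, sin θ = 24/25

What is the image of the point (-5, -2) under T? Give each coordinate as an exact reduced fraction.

T(p) = (-24/5, 7/5)

T1 translate by (0, 5): (-5, -2) → (-5, 3)
T2 translate by (3, 3): (-5, 3) → (-2, 6)
T3 translate by (2, -1): (-2, 6) → (0, 5)
T4 rotate counter-clockwise with cos θ = 7/25, sin θ = 24/25: (0, 5) → (-24/5, 7/5)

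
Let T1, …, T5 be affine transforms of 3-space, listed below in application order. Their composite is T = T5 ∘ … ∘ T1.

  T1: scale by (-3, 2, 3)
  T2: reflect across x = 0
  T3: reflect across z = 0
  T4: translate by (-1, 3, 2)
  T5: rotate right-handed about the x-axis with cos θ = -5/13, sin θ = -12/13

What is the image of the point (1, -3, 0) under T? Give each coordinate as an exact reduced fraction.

T(p) = (2, 3, 2)

T1 scale by (-3, 2, 3): (1, -3, 0) → (-3, -6, 0)
T2 reflect across x = 0: (-3, -6, 0) → (3, -6, 0)
T3 reflect across z = 0: (3, -6, 0) → (3, -6, 0)
T4 translate by (-1, 3, 2): (3, -6, 0) → (2, -3, 2)
T5 rotate right-handed about the x-axis with cos θ = -5/13, sin θ = -12/13: (2, -3, 2) → (2, 3, 2)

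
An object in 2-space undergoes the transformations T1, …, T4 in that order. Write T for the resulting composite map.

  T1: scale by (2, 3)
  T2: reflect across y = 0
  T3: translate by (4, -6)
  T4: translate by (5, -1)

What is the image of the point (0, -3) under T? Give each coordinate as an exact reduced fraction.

T1 scale by (2, 3): (0, -3) → (0, -9)
T2 reflect across y = 0: (0, -9) → (0, 9)
T3 translate by (4, -6): (0, 9) → (4, 3)
T4 translate by (5, -1): (4, 3) → (9, 2)

T(p) = (9, 2)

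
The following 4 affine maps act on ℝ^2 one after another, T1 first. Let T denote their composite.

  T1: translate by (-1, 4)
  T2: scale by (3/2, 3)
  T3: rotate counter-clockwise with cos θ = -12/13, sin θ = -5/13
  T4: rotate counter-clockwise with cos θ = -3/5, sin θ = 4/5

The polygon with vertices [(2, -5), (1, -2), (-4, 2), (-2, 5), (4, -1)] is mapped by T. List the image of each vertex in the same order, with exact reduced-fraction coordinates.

T1 translate by (-1, 4): (2, -5) → (1, -1); (1, -2) → (0, 2); (-4, 2) → (-5, 6); (-2, 5) → (-3, 9); (4, -1) → (3, 3)
T2 scale by (3/2, 3): (1, -1) → (3/2, -3); (0, 2) → (0, 6); (-5, 6) → (-15/2, 18); (-3, 9) → (-9/2, 27); (3, 3) → (9/2, 9)
T3 rotate counter-clockwise with cos θ = -12/13, sin θ = -5/13: (3/2, -3) → (-33/13, 57/26); (0, 6) → (30/13, -72/13); (-15/2, 18) → (180/13, -357/26); (-9/2, 27) → (189/13, -603/26); (9/2, 9) → (-9/13, -261/26)
T4 rotate counter-clockwise with cos θ = -3/5, sin θ = 4/5: (-33/13, 57/26) → (-3/13, -87/26); (30/13, -72/13) → (198/65, 336/65); (180/13, -357/26) → (174/65, 2511/130); (189/13, -603/26) → (639/65, 3321/130); (-9/13, -261/26) → (549/65, 711/130)

image vertices: (-3/13, -87/26), (198/65, 336/65), (174/65, 2511/130), (639/65, 3321/130), (549/65, 711/130)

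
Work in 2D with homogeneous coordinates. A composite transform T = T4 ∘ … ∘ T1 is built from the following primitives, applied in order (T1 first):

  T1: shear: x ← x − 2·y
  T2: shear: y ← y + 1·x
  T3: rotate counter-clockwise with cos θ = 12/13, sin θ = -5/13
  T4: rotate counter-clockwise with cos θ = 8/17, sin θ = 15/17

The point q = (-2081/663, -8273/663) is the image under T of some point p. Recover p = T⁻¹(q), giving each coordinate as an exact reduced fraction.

T1 = [1 -2 0; 0 1 0; 0 0 1]
T2·T1 = [1 -2 0; 1 -1 0; 0 0 1]
T3·…·T1 = [17/13 -29/13 0; 7/13 -2/13 0; 0 0 1]
T4·…·T1 = [31/221 -202/221 0; 311/221 -451/221 0; 0 0 1]
det M = 1; M⁻¹ = [-451/221 202/221 0; -311/221 31/221 0; 0 0 1]
M⁻¹ · (-2081/663, -8273/663)ᵀ = (-5, 8/3)ᵀ

p = (-5, 8/3)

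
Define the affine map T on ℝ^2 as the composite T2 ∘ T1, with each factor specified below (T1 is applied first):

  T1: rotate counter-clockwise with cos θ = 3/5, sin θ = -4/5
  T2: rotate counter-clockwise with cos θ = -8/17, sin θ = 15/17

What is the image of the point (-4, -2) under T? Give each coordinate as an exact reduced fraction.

T(p) = (2/17, -76/17)

T1 rotate counter-clockwise with cos θ = 3/5, sin θ = -4/5: (-4, -2) → (-4, 2)
T2 rotate counter-clockwise with cos θ = -8/17, sin θ = 15/17: (-4, 2) → (2/17, -76/17)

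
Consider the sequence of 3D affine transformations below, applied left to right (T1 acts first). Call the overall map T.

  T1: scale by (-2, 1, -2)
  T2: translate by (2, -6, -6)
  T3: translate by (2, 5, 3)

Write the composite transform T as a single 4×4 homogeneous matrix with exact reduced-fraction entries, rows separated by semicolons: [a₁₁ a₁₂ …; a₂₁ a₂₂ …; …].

T1 = [-2 0 0 0; 0 1 0 0; 0 0 -2 0; 0 0 0 1]
T2·T1 = [-2 0 0 2; 0 1 0 -6; 0 0 -2 -6; 0 0 0 1]
T3·…·T1 = [-2 0 0 4; 0 1 0 -1; 0 0 -2 -3; 0 0 0 1]

T = [-2 0 0 4; 0 1 0 -1; 0 0 -2 -3; 0 0 0 1]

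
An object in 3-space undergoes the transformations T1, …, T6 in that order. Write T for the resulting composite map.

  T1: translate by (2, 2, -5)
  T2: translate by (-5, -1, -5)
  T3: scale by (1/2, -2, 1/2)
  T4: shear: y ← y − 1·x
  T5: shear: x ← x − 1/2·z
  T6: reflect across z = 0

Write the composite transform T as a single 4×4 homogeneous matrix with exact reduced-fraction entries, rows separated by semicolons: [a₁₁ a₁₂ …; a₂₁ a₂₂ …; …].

T1 = [1 0 0 2; 0 1 0 2; 0 0 1 -5; 0 0 0 1]
T2·T1 = [1 0 0 -3; 0 1 0 1; 0 0 1 -10; 0 0 0 1]
T3·…·T1 = [1/2 0 0 -3/2; 0 -2 0 -2; 0 0 1/2 -5; 0 0 0 1]
T4·…·T1 = [1/2 0 0 -3/2; -1/2 -2 0 -1/2; 0 0 1/2 -5; 0 0 0 1]
T5·…·T1 = [1/2 0 -1/4 1; -1/2 -2 0 -1/2; 0 0 1/2 -5; 0 0 0 1]
T6·…·T1 = [1/2 0 -1/4 1; -1/2 -2 0 -1/2; 0 0 -1/2 5; 0 0 0 1]

T = [1/2 0 -1/4 1; -1/2 -2 0 -1/2; 0 0 -1/2 5; 0 0 0 1]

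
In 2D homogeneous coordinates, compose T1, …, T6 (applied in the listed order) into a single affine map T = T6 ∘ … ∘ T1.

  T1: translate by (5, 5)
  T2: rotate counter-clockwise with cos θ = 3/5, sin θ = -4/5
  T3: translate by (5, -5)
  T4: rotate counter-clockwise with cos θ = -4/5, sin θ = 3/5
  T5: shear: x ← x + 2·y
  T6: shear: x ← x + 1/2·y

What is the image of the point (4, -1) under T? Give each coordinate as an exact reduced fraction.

T(p) = (35, 16)

T1 translate by (5, 5): (4, -1) → (9, 4)
T2 rotate counter-clockwise with cos θ = 3/5, sin θ = -4/5: (9, 4) → (43/5, -24/5)
T3 translate by (5, -5): (43/5, -24/5) → (68/5, -49/5)
T4 rotate counter-clockwise with cos θ = -4/5, sin θ = 3/5: (68/5, -49/5) → (-5, 16)
T5 shear: x ← x + 2·y: (-5, 16) → (27, 16)
T6 shear: x ← x + 1/2·y: (27, 16) → (35, 16)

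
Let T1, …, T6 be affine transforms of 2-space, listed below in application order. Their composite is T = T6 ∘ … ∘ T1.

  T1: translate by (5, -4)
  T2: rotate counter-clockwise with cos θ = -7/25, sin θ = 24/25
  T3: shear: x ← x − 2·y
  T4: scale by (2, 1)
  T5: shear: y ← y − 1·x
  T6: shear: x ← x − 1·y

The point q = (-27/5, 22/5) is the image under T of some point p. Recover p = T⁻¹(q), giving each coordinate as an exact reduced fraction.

p = (-7/2, -3)

T1 = [1 0 5; 0 1 -4; 0 0 1]
T2·T1 = [-7/25 -24/25 61/25; 24/25 -7/25 148/25; 0 0 1]
T3·…·T1 = [-11/5 -2/5 -47/5; 24/25 -7/25 148/25; 0 0 1]
T4·…·T1 = [-22/5 -4/5 -94/5; 24/25 -7/25 148/25; 0 0 1]
T5·…·T1 = [-22/5 -4/5 -94/5; 134/25 13/25 618/25; 0 0 1]
T6·…·T1 = [-244/25 -33/25 -1088/25; 134/25 13/25 618/25; 0 0 1]
det M = 2; M⁻¹ = [13/50 33/50 -5; -67/25 -122/25 4; 0 0 1]
M⁻¹ · (-27/5, 22/5)ᵀ = (-7/2, -3)ᵀ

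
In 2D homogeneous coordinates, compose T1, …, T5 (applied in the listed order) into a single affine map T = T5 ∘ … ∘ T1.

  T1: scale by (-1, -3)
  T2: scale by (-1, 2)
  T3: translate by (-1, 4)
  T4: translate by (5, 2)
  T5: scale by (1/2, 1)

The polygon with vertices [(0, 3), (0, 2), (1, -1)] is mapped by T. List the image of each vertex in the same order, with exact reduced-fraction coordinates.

image vertices: (2, -12), (2, -6), (5/2, 12)

T1 scale by (-1, -3): (0, 3) → (0, -9); (0, 2) → (0, -6); (1, -1) → (-1, 3)
T2 scale by (-1, 2): (0, -9) → (0, -18); (0, -6) → (0, -12); (-1, 3) → (1, 6)
T3 translate by (-1, 4): (0, -18) → (-1, -14); (0, -12) → (-1, -8); (1, 6) → (0, 10)
T4 translate by (5, 2): (-1, -14) → (4, -12); (-1, -8) → (4, -6); (0, 10) → (5, 12)
T5 scale by (1/2, 1): (4, -12) → (2, -12); (4, -6) → (2, -6); (5, 12) → (5/2, 12)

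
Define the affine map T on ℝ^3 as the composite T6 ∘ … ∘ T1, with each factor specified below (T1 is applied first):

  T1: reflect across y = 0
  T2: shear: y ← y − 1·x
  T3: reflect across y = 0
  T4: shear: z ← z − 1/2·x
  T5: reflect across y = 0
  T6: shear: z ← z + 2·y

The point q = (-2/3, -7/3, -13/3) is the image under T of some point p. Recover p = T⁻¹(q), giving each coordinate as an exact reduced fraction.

T1 = [1 0 0 0; 0 -1 0 0; 0 0 1 0; 0 0 0 1]
T2·T1 = [1 0 0 0; -1 -1 0 0; 0 0 1 0; 0 0 0 1]
T3·…·T1 = [1 0 0 0; 1 1 0 0; 0 0 1 0; 0 0 0 1]
T4·…·T1 = [1 0 0 0; 1 1 0 0; -1/2 0 1 0; 0 0 0 1]
T5·…·T1 = [1 0 0 0; -1 -1 0 0; -1/2 0 1 0; 0 0 0 1]
T6·…·T1 = [1 0 0 0; -1 -1 0 0; -5/2 -2 1 0; 0 0 0 1]
det M = -1; M⁻¹ = [1 0 0 0; -1 -1 0 0; 1/2 -2 1 0; 0 0 0 1]
M⁻¹ · (-2/3, -7/3, -13/3)ᵀ = (-2/3, 3, 0)ᵀ

p = (-2/3, 3, 0)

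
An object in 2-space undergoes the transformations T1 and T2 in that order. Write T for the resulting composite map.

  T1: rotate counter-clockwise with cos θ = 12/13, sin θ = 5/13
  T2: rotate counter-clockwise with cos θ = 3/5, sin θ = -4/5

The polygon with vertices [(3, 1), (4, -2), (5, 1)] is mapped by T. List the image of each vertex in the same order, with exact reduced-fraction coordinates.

image vertices: (201/65, -43/65), (158/65, -244/65), (313/65, -109/65)

T1 rotate counter-clockwise with cos θ = 12/13, sin θ = 5/13: (3, 1) → (31/13, 27/13); (4, -2) → (58/13, -4/13); (5, 1) → (55/13, 37/13)
T2 rotate counter-clockwise with cos θ = 3/5, sin θ = -4/5: (31/13, 27/13) → (201/65, -43/65); (58/13, -4/13) → (158/65, -244/65); (55/13, 37/13) → (313/65, -109/65)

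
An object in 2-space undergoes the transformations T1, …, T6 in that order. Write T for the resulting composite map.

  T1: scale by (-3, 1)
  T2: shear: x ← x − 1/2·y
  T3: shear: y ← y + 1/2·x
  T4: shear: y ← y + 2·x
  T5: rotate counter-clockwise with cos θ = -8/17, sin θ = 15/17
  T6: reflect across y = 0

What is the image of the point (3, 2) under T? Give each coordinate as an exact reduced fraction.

T1 scale by (-3, 1): (3, 2) → (-9, 2)
T2 shear: x ← x − 1/2·y: (-9, 2) → (-10, 2)
T3 shear: y ← y + 1/2·x: (-10, 2) → (-10, -3)
T4 shear: y ← y + 2·x: (-10, -3) → (-10, -23)
T5 rotate counter-clockwise with cos θ = -8/17, sin θ = 15/17: (-10, -23) → (25, 2)
T6 reflect across y = 0: (25, 2) → (25, -2)

T(p) = (25, -2)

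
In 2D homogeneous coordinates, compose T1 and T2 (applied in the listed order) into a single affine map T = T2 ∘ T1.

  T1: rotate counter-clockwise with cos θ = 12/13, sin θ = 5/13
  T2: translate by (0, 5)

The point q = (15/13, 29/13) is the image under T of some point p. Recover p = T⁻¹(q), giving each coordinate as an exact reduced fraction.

T1 = [12/13 -5/13 0; 5/13 12/13 0; 0 0 1]
T2·T1 = [12/13 -5/13 0; 5/13 12/13 5; 0 0 1]
det M = 1; M⁻¹ = [12/13 5/13 -25/13; -5/13 12/13 -60/13; 0 0 1]
M⁻¹ · (15/13, 29/13)ᵀ = (0, -3)ᵀ

p = (0, -3)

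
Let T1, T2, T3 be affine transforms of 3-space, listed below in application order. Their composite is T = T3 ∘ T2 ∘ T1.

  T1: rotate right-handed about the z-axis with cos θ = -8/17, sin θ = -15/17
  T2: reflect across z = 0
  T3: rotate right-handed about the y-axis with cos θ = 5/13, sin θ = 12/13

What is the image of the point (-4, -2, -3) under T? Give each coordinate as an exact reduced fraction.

T(p) = (622/221, 76/17, 231/221)

T1 rotate right-handed about the z-axis with cos θ = -8/17, sin θ = -15/17: (-4, -2, -3) → (2/17, 76/17, -3)
T2 reflect across z = 0: (2/17, 76/17, -3) → (2/17, 76/17, 3)
T3 rotate right-handed about the y-axis with cos θ = 5/13, sin θ = 12/13: (2/17, 76/17, 3) → (622/221, 76/17, 231/221)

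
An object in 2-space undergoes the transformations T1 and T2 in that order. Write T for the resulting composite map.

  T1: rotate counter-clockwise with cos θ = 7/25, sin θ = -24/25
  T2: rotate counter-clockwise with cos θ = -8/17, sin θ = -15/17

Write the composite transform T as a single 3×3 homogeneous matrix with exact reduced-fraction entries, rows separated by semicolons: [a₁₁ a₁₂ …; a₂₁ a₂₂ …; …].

T = [-416/425 -87/425 0; 87/425 -416/425 0; 0 0 1]

T1 = [7/25 24/25 0; -24/25 7/25 0; 0 0 1]
T2·T1 = [-416/425 -87/425 0; 87/425 -416/425 0; 0 0 1]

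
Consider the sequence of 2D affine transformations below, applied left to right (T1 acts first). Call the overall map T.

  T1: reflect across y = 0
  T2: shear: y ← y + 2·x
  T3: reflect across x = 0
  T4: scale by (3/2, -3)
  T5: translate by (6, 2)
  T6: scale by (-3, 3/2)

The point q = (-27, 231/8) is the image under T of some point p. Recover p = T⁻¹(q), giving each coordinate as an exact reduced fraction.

p = (-2, 7/4)

T1 = [1 0 0; 0 -1 0; 0 0 1]
T2·T1 = [1 0 0; 2 -1 0; 0 0 1]
T3·…·T1 = [-1 0 0; 2 -1 0; 0 0 1]
T4·…·T1 = [-3/2 0 0; -6 3 0; 0 0 1]
T5·…·T1 = [-3/2 0 6; -6 3 2; 0 0 1]
T6·…·T1 = [9/2 0 -18; -9 9/2 3; 0 0 1]
det M = 81/4; M⁻¹ = [2/9 0 4; 4/9 2/9 22/3; 0 0 1]
M⁻¹ · (-27, 231/8)ᵀ = (-2, 7/4)ᵀ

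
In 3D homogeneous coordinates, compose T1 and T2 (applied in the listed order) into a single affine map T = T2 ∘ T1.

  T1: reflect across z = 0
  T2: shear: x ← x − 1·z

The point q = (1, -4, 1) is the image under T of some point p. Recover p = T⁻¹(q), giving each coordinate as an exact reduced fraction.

T1 = [1 0 0 0; 0 1 0 0; 0 0 -1 0; 0 0 0 1]
T2·T1 = [1 0 1 0; 0 1 0 0; 0 0 -1 0; 0 0 0 1]
det M = -1; M⁻¹ = [1 0 1 0; 0 1 0 0; 0 0 -1 0; 0 0 0 1]
M⁻¹ · (1, -4, 1)ᵀ = (2, -4, -1)ᵀ

p = (2, -4, -1)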